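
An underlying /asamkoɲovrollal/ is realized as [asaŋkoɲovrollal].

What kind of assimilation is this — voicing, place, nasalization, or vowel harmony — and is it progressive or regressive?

place assimilation, regressive

/m/→[ŋ].
Each target copies a feature from the following segment, so the direction is regressive.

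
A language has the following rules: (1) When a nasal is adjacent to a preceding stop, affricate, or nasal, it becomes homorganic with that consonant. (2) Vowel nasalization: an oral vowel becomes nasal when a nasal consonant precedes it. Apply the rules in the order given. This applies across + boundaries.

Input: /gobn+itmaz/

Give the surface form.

[gobm+ĩtnãz]

Rule 1: /n/ after /b/ (labial) → [m]
Rule 1: /m/ after /t/ (alveolar) → [n]
After rule 1: gobm+itnaz
Rule 2: /i/ after nasal /m/ → [ĩ]
Rule 2: /a/ after nasal /n/ → [ã]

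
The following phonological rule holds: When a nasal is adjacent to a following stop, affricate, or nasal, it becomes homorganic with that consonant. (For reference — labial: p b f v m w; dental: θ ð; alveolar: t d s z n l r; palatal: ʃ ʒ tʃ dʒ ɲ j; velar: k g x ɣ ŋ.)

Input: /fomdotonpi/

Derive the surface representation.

/m/ before /d/ (alveolar) → [n]
/n/ before /p/ (labial) → [m]

[fondotompi]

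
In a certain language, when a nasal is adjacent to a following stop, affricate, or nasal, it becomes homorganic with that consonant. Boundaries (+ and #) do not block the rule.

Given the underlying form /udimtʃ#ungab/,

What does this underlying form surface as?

[udiɲtʃ#uŋgab]

/m/ before /tʃ/ (palatal) → [ɲ]
/n/ before /g/ (velar) → [ŋ]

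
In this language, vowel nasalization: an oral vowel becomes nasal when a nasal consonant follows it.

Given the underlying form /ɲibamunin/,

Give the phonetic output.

/a/ before nasal /m/ → [ã]
/u/ before nasal /n/ → [ũ]
/i/ before nasal /n/ → [ĩ]

[ɲibãmũnĩn]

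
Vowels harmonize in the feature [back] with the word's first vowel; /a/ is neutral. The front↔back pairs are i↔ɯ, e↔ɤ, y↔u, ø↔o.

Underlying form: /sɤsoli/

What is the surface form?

/i/ harmonizes with /ɤ/ ([+back]) → [ɯ]

[sɤsolɯ]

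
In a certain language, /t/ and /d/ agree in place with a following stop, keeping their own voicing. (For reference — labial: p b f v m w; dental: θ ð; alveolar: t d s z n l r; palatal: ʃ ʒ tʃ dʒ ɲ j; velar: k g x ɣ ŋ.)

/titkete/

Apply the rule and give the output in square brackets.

[tikkete]

/t/ before /k/ (velar) → [k]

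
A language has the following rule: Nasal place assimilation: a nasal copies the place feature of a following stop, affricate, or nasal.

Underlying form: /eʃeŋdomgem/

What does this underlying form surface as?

[eʃendoŋgem]

/ŋ/ before /d/ (alveolar) → [n]
/m/ before /g/ (velar) → [ŋ]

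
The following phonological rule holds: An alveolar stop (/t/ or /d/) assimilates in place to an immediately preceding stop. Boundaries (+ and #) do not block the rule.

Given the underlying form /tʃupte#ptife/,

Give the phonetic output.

/t/ after /p/ (labial) → [p]
/t/ after /p/ (labial) → [p]

[tʃuppe#ppife]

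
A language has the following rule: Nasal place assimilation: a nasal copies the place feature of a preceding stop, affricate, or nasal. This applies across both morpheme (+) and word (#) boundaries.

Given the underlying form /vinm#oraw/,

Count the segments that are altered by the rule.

1

/m/ after /n/ (alveolar) → [n]
1 segment changes.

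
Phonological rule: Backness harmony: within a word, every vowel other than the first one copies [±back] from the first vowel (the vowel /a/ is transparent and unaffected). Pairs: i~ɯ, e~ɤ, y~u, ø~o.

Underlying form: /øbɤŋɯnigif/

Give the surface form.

[øbeŋinigif]

/ɤ/ harmonizes with /ø/ ([-back]) → [e]
/ɯ/ harmonizes with /ø/ ([-back]) → [i]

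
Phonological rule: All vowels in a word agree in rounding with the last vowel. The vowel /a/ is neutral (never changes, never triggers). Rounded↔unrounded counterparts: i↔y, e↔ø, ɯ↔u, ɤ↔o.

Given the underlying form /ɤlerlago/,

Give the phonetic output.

/ɤ/ harmonizes with /o/ ([+round]) → [o]
/e/ harmonizes with /o/ ([+round]) → [ø]

[olørlago]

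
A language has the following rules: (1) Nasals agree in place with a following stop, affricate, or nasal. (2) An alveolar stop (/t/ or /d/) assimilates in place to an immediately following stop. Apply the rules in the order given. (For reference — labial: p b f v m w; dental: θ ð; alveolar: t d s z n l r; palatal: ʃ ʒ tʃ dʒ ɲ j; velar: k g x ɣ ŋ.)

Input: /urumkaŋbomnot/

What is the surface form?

Rule 1: /m/ before /k/ (velar) → [ŋ]
Rule 1: /ŋ/ before /b/ (labial) → [m]
Rule 1: /m/ before /n/ (alveolar) → [n]
After rule 1: uruŋkambonnot
Rule 2: no segment meets the rule's conditions; no change.

[uruŋkambonnot]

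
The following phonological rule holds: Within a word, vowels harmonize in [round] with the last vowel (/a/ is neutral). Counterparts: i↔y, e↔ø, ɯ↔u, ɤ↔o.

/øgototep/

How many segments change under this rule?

3

/ø/ harmonizes with /e/ ([-round]) → [e]
/o/ harmonizes with /e/ ([-round]) → [ɤ]
/o/ harmonizes with /e/ ([-round]) → [ɤ]
3 segments change.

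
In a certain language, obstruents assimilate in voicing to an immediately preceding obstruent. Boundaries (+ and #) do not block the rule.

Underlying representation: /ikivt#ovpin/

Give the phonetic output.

[ikivd#ovbin]

/t/ after /v/ (voiced) → [d]
/p/ after /v/ (voiced) → [b]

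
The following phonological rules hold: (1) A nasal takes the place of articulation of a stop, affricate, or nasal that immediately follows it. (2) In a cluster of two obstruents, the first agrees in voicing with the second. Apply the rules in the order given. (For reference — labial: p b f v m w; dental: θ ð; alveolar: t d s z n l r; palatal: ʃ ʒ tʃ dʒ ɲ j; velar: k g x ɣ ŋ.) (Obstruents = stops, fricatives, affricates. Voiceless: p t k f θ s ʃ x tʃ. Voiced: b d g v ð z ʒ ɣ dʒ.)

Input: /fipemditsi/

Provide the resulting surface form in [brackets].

[fipenditsi]

Rule 1: /m/ before /d/ (alveolar) → [n]
After rule 1: fipenditsi
Rule 2: no segment meets the rule's conditions; no change.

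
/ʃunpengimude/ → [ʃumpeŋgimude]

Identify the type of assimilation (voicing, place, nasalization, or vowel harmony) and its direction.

/n/→[m] /n/→[ŋ].
Each target copies a feature from the following segment, so the direction is regressive.

place assimilation, regressive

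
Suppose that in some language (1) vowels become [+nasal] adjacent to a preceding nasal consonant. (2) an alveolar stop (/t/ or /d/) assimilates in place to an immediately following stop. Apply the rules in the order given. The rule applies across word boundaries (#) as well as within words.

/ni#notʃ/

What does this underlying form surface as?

[nĩ#nõtʃ]

Rule 1: /i/ after nasal /n/ → [ĩ]
Rule 1: /o/ after nasal /n/ → [õ]
After rule 1: nĩ#nõtʃ
Rule 2: no segment meets the rule's conditions; no change.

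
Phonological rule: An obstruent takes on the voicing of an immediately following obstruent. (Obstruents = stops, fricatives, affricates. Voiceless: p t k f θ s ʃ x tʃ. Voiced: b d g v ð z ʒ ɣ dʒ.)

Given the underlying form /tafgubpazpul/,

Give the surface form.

[tavguppaspul]

/f/ before /g/ (voiced) → [v]
/b/ before /p/ (voiceless) → [p]
/z/ before /p/ (voiceless) → [s]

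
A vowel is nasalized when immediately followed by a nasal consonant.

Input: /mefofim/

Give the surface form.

[mefofĩm]

/i/ before nasal /m/ → [ĩ]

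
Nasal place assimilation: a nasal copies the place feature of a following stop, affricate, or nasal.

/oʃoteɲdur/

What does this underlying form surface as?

/ɲ/ before /d/ (alveolar) → [n]

[oʃotendur]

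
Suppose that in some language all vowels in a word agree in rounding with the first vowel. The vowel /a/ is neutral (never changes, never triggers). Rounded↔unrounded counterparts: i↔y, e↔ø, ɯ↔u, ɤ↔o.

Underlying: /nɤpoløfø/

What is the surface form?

/o/ harmonizes with /ɤ/ ([-round]) → [ɤ]
/ø/ harmonizes with /ɤ/ ([-round]) → [e]
/ø/ harmonizes with /ɤ/ ([-round]) → [e]

[nɤpɤlefe]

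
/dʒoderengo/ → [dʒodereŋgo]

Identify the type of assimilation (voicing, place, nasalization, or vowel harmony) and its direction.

/n/→[ŋ].
Each target copies a feature from the following segment, so the direction is regressive.

place assimilation, regressive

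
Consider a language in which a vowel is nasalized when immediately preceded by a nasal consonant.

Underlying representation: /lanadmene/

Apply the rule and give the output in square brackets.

[lanãdmẽnẽ]

/a/ after nasal /n/ → [ã]
/e/ after nasal /m/ → [ẽ]
/e/ after nasal /n/ → [ẽ]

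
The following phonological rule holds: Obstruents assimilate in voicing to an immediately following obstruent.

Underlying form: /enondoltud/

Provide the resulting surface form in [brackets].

no segment meets the rule's conditions; no change.

[enondoltud]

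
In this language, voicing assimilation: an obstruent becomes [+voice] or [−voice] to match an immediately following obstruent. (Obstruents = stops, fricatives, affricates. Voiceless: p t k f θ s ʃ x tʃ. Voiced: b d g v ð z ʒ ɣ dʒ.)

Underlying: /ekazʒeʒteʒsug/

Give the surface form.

/ʒ/ before /t/ (voiceless) → [ʃ]
/ʒ/ before /s/ (voiceless) → [ʃ]

[ekazʒeʃteʃsug]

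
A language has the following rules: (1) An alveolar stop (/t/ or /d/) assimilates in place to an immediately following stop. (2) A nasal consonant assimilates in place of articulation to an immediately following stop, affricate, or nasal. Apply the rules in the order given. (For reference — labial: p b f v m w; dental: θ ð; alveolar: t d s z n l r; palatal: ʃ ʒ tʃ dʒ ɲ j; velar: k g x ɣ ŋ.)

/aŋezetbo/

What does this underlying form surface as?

[aŋezepbo]

Rule 1: /t/ before /b/ (labial) → [p]
After rule 1: aŋezepbo
Rule 2: no segment meets the rule's conditions; no change.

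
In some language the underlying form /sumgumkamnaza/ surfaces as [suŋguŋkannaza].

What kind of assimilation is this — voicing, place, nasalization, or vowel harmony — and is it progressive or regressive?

place assimilation, regressive

/m/→[ŋ] /m/→[ŋ] /m/→[n].
Each target copies a feature from the following segment, so the direction is regressive.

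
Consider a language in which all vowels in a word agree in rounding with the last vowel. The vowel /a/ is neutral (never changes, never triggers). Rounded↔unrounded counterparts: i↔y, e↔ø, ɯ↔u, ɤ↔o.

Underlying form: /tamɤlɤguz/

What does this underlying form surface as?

/ɤ/ harmonizes with /u/ ([+round]) → [o]
/ɤ/ harmonizes with /u/ ([+round]) → [o]

[tamologuz]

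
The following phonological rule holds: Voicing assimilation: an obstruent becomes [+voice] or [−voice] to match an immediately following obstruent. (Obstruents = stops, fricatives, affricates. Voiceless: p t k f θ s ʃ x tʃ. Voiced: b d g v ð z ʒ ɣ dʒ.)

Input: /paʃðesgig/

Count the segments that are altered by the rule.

/ʃ/ before /ð/ (voiced) → [ʒ]
/s/ before /g/ (voiced) → [z]
2 segments change.

2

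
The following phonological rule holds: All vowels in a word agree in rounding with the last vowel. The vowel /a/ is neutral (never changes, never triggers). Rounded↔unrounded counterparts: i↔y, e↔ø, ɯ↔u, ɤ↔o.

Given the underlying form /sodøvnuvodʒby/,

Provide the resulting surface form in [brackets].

[sodøvnuvodʒby]

no segment meets the rule's conditions; no change.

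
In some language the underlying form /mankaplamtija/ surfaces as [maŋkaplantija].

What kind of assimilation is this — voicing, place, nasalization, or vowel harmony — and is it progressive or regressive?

place assimilation, regressive

/n/→[ŋ] /m/→[n].
Each target copies a feature from the following segment, so the direction is regressive.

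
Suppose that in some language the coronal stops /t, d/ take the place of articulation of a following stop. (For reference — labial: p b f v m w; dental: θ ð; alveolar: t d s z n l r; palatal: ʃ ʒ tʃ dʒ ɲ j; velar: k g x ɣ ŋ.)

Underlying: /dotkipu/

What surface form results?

[dokkipu]

/t/ before /k/ (velar) → [k]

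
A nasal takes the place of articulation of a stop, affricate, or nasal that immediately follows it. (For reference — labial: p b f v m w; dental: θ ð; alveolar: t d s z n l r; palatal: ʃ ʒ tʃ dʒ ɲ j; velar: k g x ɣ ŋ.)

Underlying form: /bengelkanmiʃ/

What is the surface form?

[beŋgelkammiʃ]

/n/ before /g/ (velar) → [ŋ]
/n/ before /m/ (labial) → [m]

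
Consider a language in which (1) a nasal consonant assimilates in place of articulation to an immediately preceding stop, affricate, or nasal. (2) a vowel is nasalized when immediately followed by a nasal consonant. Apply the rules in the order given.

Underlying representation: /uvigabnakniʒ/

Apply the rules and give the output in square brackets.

Rule 1: /n/ after /b/ (labial) → [m]
Rule 1: /n/ after /k/ (velar) → [ŋ]
After rule 1: uvigabmakŋiʒ
Rule 2: no segment meets the rule's conditions; no change.

[uvigabmakŋiʒ]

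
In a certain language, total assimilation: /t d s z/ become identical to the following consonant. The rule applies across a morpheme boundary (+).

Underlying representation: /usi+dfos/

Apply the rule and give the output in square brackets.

[usi+ffos]

/d/ before /f/ → [f] (total assimilation)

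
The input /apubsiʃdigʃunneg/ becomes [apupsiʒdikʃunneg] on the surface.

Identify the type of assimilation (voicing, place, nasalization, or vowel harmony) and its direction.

voicing assimilation, regressive

/b/→[p] /ʃ/→[ʒ] /g/→[k].
Each target copies a feature from the following segment, so the direction is regressive.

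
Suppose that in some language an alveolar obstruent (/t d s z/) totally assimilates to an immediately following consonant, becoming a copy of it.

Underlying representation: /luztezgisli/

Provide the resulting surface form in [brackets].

[lutteggilli]

/z/ before /t/ → [t] (total assimilation)
/z/ before /g/ → [g] (total assimilation)
/s/ before /l/ → [l] (total assimilation)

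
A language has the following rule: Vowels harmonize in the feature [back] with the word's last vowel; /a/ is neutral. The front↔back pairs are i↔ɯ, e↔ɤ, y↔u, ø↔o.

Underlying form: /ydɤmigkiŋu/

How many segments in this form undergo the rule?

3

/y/ harmonizes with /u/ ([+back]) → [u]
/i/ harmonizes with /u/ ([+back]) → [ɯ]
/i/ harmonizes with /u/ ([+back]) → [ɯ]
3 segments change.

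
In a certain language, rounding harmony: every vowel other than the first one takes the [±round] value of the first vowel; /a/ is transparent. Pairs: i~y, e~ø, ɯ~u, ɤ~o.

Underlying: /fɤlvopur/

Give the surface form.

/o/ harmonizes with /ɤ/ ([-round]) → [ɤ]
/u/ harmonizes with /ɤ/ ([-round]) → [ɯ]

[fɤlvɤpɯr]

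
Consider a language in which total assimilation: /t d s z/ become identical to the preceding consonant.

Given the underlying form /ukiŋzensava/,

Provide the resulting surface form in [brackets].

/z/ after /ŋ/ → [ŋ] (total assimilation)
/s/ after /n/ → [n] (total assimilation)

[ukiŋŋennava]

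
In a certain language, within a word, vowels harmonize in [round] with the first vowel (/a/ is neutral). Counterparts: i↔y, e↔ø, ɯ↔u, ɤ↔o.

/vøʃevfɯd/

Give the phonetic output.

/e/ harmonizes with /ø/ ([+round]) → [ø]
/ɯ/ harmonizes with /ø/ ([+round]) → [u]

[vøʃøvfud]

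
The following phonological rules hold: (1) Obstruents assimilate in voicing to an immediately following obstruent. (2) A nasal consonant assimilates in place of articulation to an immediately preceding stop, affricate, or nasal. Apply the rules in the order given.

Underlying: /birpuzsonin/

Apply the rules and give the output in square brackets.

Rule 1: /z/ before /s/ (voiceless) → [s]
After rule 1: birpussonin
Rule 2: no segment meets the rule's conditions; no change.

[birpussonin]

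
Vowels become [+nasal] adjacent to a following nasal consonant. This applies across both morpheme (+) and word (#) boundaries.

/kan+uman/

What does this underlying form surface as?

[kãn+ũmãn]

/a/ before nasal /n/ → [ã]
/u/ before nasal /m/ → [ũ]
/a/ before nasal /n/ → [ã]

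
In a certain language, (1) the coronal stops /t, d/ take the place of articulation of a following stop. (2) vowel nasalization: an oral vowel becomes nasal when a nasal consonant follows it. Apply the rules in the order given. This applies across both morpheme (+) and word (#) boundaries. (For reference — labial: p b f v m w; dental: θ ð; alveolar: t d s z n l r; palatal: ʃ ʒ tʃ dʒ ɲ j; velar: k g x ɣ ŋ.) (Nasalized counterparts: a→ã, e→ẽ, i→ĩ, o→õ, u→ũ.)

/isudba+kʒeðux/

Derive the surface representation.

[isubba+kʒeðux]

Rule 1: /d/ before /b/ (labial) → [b]
After rule 1: isubba+kʒeðux
Rule 2: no segment meets the rule's conditions; no change.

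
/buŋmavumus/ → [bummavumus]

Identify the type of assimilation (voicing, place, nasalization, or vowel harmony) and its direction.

/ŋ/→[m].
Each target copies a feature from the following segment, so the direction is regressive.

place assimilation, regressive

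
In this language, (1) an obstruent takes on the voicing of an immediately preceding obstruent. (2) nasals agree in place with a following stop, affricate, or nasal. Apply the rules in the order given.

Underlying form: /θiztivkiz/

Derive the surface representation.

Rule 1: /t/ after /z/ (voiced) → [d]
Rule 1: /k/ after /v/ (voiced) → [g]
After rule 1: θizdivgiz
Rule 2: no segment meets the rule's conditions; no change.

[θizdivgiz]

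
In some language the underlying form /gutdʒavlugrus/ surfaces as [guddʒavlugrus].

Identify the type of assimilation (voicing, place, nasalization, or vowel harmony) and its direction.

voicing assimilation, regressive

/t/→[d].
Each target copies a feature from the following segment, so the direction is regressive.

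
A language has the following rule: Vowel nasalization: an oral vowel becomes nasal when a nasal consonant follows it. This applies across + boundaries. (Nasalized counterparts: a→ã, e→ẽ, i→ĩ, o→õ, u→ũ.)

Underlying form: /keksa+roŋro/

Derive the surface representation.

/o/ before nasal /ŋ/ → [õ]

[keksa+rõŋro]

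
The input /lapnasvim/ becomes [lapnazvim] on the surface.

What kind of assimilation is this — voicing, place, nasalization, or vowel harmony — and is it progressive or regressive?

voicing assimilation, regressive

/s/→[z].
Each target copies a feature from the following segment, so the direction is regressive.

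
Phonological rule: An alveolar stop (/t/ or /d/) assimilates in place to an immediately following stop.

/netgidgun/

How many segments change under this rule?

/t/ before /g/ (velar) → [k]
/d/ before /g/ (velar) → [g]
2 segments change.

2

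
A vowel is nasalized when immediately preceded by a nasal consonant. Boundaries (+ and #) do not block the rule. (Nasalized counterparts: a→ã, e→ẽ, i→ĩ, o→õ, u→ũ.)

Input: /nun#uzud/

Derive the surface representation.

[nũn#ũzud]

/u/ after nasal /n/ → [ũ]
/u/ after nasal /n/ → [ũ]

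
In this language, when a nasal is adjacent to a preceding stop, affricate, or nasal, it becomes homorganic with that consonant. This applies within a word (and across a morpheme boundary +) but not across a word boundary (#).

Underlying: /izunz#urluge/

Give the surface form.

no segment meets the rule's conditions; no change.

[izunz#urluge]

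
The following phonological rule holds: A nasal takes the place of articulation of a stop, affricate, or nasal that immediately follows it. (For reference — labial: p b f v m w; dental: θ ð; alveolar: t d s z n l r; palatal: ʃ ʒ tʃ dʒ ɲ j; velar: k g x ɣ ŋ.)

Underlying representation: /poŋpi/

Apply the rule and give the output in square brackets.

/ŋ/ before /p/ (labial) → [m]

[pompi]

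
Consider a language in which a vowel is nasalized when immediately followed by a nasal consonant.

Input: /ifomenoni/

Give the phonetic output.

[ifõmẽnõni]

/o/ before nasal /m/ → [õ]
/e/ before nasal /n/ → [ẽ]
/o/ before nasal /n/ → [õ]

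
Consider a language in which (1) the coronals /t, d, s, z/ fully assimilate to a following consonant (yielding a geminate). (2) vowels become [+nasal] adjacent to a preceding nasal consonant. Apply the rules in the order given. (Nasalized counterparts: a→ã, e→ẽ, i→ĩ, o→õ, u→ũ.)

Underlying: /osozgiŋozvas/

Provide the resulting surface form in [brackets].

[osoggiŋõvvas]

Rule 1: /z/ before /g/ → [g] (total assimilation)
Rule 1: /z/ before /v/ → [v] (total assimilation)
After rule 1: osoggiŋovvas
Rule 2: /o/ after nasal /ŋ/ → [õ]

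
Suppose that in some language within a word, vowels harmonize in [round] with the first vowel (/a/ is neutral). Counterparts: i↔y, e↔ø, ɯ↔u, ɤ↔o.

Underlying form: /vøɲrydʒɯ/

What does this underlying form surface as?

[vøɲrydʒu]

/ɯ/ harmonizes with /ø/ ([+round]) → [u]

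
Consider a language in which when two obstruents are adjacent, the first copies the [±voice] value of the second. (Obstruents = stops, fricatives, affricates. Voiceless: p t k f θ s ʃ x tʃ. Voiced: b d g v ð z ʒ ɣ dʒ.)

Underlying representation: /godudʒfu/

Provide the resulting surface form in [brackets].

/dʒ/ before /f/ (voiceless) → [tʃ]

[godutʃfu]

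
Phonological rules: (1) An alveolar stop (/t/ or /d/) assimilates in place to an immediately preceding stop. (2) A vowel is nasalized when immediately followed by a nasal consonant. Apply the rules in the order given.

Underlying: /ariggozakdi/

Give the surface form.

Rule 1: /d/ after /k/ (velar) → [g]
After rule 1: ariggozakgi
Rule 2: no segment meets the rule's conditions; no change.

[ariggozakgi]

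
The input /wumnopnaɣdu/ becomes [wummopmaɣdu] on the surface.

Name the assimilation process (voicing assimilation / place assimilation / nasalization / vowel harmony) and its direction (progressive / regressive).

/n/→[m] /n/→[m].
Each target copies a feature from the preceding segment, so the direction is progressive.

place assimilation, progressive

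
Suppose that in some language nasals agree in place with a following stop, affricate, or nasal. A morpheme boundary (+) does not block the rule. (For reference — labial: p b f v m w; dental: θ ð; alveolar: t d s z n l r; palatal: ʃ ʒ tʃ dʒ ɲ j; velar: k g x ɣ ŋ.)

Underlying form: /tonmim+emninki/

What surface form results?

/n/ before /m/ (labial) → [m]
/m/ before /n/ (alveolar) → [n]
/n/ before /k/ (velar) → [ŋ]

[tommim+enniŋki]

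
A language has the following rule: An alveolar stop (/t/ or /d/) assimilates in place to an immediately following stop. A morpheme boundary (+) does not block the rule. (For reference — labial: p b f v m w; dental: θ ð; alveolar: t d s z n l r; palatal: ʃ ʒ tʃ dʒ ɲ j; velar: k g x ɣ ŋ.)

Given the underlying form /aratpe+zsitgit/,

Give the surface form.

[arappe+zsikgit]

/t/ before /p/ (labial) → [p]
/t/ before /g/ (velar) → [k]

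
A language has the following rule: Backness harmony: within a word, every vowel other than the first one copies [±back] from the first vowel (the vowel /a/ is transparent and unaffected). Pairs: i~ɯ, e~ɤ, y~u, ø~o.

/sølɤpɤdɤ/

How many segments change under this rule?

/ɤ/ harmonizes with /ø/ ([-back]) → [e]
/ɤ/ harmonizes with /ø/ ([-back]) → [e]
/ɤ/ harmonizes with /ø/ ([-back]) → [e]
3 segments change.

3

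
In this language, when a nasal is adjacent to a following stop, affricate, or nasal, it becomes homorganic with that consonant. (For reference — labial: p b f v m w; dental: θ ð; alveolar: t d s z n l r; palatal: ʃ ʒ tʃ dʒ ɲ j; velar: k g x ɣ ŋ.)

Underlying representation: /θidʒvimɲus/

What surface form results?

[θidʒviɲɲus]

/m/ before /ɲ/ (palatal) → [ɲ]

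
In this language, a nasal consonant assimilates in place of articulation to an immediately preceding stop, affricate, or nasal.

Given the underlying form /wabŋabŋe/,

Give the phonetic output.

[wabmabme]

/ŋ/ after /b/ (labial) → [m]
/ŋ/ after /b/ (labial) → [m]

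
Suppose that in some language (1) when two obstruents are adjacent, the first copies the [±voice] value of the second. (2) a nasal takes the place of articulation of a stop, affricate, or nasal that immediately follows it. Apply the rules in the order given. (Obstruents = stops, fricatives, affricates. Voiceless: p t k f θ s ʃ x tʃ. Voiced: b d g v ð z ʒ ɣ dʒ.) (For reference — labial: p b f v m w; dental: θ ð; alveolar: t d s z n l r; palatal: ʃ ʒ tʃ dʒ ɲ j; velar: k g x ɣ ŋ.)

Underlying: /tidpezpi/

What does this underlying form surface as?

[titpespi]

Rule 1: /d/ before /p/ (voiceless) → [t]
Rule 1: /z/ before /p/ (voiceless) → [s]
After rule 1: titpespi
Rule 2: no segment meets the rule's conditions; no change.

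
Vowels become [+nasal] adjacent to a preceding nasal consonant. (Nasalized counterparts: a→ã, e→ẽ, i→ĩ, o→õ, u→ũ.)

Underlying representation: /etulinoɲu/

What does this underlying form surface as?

/o/ after nasal /n/ → [õ]
/u/ after nasal /ɲ/ → [ũ]

[etulinõɲũ]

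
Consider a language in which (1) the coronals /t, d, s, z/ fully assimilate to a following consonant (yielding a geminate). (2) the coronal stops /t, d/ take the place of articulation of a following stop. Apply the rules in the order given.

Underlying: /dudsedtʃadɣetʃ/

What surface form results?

Rule 1: /d/ before /s/ → [s] (total assimilation)
Rule 1: /d/ before /tʃ/ → [tʃ] (total assimilation)
Rule 1: /d/ before /ɣ/ → [ɣ] (total assimilation)
After rule 1: dussetʃtʃaɣɣetʃ
Rule 2: no segment meets the rule's conditions; no change.

[dussetʃtʃaɣɣetʃ]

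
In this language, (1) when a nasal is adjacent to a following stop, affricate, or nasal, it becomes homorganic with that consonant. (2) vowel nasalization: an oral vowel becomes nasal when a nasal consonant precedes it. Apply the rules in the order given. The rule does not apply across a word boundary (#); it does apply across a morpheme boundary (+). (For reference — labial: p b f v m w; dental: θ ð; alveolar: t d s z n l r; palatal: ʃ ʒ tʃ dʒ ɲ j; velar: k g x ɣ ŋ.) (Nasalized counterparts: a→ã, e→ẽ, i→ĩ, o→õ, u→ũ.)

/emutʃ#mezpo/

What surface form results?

Rule 1: no segment meets the rule's conditions; no change.
After rule 1: emutʃ#mezpo
Rule 2: /u/ after nasal /m/ → [ũ]
Rule 2: /e/ after nasal /m/ → [ẽ]

[emũtʃ#mẽzpo]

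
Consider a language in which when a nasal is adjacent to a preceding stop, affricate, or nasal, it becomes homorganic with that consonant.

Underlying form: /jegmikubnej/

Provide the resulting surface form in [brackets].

[jegŋikubmej]

/m/ after /g/ (velar) → [ŋ]
/n/ after /b/ (labial) → [m]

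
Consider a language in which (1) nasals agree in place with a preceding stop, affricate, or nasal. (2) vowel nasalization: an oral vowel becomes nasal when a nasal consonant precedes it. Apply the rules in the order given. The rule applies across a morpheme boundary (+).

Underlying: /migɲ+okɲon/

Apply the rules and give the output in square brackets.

Rule 1: /ɲ/ after /g/ (velar) → [ŋ]
Rule 1: /ɲ/ after /k/ (velar) → [ŋ]
After rule 1: migŋ+okŋon
Rule 2: /i/ after nasal /m/ → [ĩ]
Rule 2: /o/ after nasal /ŋ/ → [õ]
Rule 2: /o/ after nasal /ŋ/ → [õ]

[mĩgŋ+õkŋõn]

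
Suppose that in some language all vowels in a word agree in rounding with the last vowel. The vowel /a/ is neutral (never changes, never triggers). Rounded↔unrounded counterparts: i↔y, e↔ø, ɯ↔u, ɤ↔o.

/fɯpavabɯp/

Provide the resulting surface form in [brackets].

[fɯpavabɯp]

no segment meets the rule's conditions; no change.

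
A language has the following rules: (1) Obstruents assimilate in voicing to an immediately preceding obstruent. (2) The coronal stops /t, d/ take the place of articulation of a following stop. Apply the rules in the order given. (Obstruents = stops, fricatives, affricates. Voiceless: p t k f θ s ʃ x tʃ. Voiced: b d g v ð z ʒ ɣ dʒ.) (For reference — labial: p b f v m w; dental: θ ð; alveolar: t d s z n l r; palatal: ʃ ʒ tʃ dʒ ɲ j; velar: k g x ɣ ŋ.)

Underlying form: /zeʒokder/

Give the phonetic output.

[zeʒokter]

Rule 1: /d/ after /k/ (voiceless) → [t]
After rule 1: zeʒokter
Rule 2: no segment meets the rule's conditions; no change.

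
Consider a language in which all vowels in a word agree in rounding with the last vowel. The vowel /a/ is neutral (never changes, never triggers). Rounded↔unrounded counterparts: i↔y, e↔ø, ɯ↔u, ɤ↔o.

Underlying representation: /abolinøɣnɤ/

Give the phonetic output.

/o/ harmonizes with /ɤ/ ([-round]) → [ɤ]
/ø/ harmonizes with /ɤ/ ([-round]) → [e]

[abɤlineɣnɤ]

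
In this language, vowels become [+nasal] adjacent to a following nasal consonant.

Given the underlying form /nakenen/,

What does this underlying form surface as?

[nakẽnẽn]

/e/ before nasal /n/ → [ẽ]
/e/ before nasal /n/ → [ẽ]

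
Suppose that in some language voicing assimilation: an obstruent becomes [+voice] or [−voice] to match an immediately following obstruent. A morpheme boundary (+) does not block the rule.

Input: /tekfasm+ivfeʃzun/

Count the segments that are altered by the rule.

2

/v/ before /f/ (voiceless) → [f]
/ʃ/ before /z/ (voiced) → [ʒ]
2 segments change.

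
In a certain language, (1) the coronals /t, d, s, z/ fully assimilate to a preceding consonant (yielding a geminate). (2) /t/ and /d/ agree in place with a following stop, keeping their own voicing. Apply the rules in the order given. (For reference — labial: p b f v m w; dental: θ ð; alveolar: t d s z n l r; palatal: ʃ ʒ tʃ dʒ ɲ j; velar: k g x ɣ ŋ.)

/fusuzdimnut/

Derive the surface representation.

Rule 1: /d/ after /z/ → [z] (total assimilation)
After rule 1: fusuzzimnut
Rule 2: no segment meets the rule's conditions; no change.

[fusuzzimnut]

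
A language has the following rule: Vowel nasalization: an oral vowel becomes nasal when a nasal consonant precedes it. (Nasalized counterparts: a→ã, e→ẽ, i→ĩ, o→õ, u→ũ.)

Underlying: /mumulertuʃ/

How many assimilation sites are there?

/u/ after nasal /m/ → [ũ]
/u/ after nasal /m/ → [ũ]
2 segments change.

2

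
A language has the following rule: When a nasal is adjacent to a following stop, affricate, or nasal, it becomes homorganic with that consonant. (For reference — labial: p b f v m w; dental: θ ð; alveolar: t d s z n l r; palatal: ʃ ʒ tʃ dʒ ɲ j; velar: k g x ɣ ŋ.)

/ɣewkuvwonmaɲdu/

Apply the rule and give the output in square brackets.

/n/ before /m/ (labial) → [m]
/ɲ/ before /d/ (alveolar) → [n]

[ɣewkuvwommandu]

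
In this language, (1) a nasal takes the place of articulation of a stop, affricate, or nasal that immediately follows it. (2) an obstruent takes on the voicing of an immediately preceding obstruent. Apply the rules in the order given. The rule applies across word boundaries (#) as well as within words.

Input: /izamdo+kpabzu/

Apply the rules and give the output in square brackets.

Rule 1: /m/ before /d/ (alveolar) → [n]
After rule 1: izando+kpabzu
Rule 2: no segment meets the rule's conditions; no change.

[izando+kpabzu]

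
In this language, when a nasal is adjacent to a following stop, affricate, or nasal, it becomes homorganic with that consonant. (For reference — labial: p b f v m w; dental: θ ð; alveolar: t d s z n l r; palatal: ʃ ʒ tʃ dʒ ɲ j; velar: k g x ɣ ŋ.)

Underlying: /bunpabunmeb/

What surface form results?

/n/ before /p/ (labial) → [m]
/n/ before /m/ (labial) → [m]

[bumpabummeb]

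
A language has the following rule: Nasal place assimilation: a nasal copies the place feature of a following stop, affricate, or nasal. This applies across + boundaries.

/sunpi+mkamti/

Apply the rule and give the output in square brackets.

/n/ before /p/ (labial) → [m]
/m/ before /k/ (velar) → [ŋ]
/m/ before /t/ (alveolar) → [n]

[sumpi+ŋkanti]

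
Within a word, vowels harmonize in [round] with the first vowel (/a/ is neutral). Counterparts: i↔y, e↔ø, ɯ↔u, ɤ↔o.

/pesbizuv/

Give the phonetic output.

/u/ harmonizes with /e/ ([-round]) → [ɯ]

[pesbizɯv]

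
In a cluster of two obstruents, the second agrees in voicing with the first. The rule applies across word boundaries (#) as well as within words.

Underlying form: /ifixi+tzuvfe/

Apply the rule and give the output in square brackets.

/z/ after /t/ (voiceless) → [s]
/f/ after /v/ (voiced) → [v]

[ifixi+tsuvve]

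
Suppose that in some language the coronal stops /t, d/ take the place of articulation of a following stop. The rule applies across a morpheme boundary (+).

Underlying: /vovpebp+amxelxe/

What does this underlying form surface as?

[vovpebp+amxelxe]

no segment meets the rule's conditions; no change.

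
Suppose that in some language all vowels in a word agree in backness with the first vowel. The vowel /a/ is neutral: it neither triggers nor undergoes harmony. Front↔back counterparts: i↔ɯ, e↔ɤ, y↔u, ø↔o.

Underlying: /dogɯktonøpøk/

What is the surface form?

[dogɯktonopok]

/ø/ harmonizes with /o/ ([+back]) → [o]
/ø/ harmonizes with /o/ ([+back]) → [o]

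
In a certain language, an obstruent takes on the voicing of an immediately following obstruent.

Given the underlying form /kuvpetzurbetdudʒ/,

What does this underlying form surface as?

[kufpedzurbeddudʒ]

/v/ before /p/ (voiceless) → [f]
/t/ before /z/ (voiced) → [d]
/t/ before /d/ (voiced) → [d]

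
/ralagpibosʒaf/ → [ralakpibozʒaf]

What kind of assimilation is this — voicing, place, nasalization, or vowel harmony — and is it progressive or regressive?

/g/→[k] /s/→[z].
Each target copies a feature from the following segment, so the direction is regressive.

voicing assimilation, regressive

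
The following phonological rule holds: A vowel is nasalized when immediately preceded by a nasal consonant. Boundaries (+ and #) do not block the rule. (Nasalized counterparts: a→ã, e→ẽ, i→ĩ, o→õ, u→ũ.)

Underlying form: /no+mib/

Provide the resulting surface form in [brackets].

/o/ after nasal /n/ → [õ]
/i/ after nasal /m/ → [ĩ]

[nõ+mĩb]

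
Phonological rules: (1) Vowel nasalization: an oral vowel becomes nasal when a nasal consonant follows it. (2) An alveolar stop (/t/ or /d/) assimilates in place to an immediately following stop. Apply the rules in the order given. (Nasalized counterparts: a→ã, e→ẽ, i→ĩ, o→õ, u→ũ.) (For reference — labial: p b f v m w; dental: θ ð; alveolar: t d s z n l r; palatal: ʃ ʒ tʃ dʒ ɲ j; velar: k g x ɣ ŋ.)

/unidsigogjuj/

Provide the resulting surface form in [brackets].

[ũnidsigogjuj]

Rule 1: /u/ before nasal /n/ → [ũ]
After rule 1: ũnidsigogjuj
Rule 2: no segment meets the rule's conditions; no change.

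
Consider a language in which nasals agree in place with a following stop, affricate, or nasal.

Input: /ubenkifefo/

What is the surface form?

/n/ before /k/ (velar) → [ŋ]

[ubeŋkifefo]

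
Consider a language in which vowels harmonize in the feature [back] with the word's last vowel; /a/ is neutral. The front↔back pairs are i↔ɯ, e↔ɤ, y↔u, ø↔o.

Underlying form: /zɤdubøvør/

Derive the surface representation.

[zedybøvør]

/ɤ/ harmonizes with /ø/ ([-back]) → [e]
/u/ harmonizes with /ø/ ([-back]) → [y]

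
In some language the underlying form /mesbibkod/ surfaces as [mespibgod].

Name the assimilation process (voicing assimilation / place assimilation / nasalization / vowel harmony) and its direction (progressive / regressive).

/b/→[p] /k/→[g].
Each target copies a feature from the preceding segment, so the direction is progressive.

voicing assimilation, progressive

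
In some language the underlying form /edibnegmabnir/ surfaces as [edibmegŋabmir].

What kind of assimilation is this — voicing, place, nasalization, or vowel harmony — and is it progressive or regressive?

place assimilation, progressive

/n/→[m] /m/→[ŋ] /n/→[m].
Each target copies a feature from the preceding segment, so the direction is progressive.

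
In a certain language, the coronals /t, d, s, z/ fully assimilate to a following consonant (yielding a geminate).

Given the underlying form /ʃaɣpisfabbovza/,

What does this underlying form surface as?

/s/ before /f/ → [f] (total assimilation)

[ʃaɣpiffabbovza]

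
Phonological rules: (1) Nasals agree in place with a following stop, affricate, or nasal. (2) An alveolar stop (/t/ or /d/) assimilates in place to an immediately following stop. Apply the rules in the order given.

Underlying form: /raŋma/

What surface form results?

[ramma]

Rule 1: /ŋ/ before /m/ (labial) → [m]
After rule 1: ramma
Rule 2: no segment meets the rule's conditions; no change.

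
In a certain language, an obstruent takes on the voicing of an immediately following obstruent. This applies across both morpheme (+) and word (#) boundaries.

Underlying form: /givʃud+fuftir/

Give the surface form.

/v/ before /ʃ/ (voiceless) → [f]
/d/ before /f/ (voiceless) → [t]

[gifʃut+fuftir]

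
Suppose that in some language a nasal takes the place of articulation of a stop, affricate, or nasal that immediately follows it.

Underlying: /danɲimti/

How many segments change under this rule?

2

/n/ before /ɲ/ (palatal) → [ɲ]
/m/ before /t/ (alveolar) → [n]
2 segments change.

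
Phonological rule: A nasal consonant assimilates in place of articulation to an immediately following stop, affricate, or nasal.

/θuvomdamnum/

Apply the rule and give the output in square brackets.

[θuvondannum]

/m/ before /d/ (alveolar) → [n]
/m/ before /n/ (alveolar) → [n]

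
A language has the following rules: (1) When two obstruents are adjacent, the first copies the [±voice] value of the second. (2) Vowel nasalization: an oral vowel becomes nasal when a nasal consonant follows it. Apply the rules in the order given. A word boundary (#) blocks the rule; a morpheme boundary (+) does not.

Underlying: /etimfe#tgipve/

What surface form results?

[etĩmfe#dgibve]

Rule 1: /t/ before /g/ (voiced) → [d]
Rule 1: /p/ before /v/ (voiced) → [b]
After rule 1: etimfe#dgibve
Rule 2: /i/ before nasal /m/ → [ĩ]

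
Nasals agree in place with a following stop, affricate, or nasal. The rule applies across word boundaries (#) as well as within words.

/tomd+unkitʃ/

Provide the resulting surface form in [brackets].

/m/ before /d/ (alveolar) → [n]
/n/ before /k/ (velar) → [ŋ]

[tond+uŋkitʃ]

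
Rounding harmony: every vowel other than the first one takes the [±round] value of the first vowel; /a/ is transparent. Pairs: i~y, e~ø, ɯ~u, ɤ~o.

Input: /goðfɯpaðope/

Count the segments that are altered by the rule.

2

/ɯ/ harmonizes with /o/ ([+round]) → [u]
/e/ harmonizes with /o/ ([+round]) → [ø]
2 segments change.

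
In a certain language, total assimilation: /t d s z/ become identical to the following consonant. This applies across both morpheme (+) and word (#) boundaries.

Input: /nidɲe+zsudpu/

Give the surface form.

/d/ before /ɲ/ → [ɲ] (total assimilation)
/z/ before /s/ → [s] (total assimilation)
/d/ before /p/ → [p] (total assimilation)

[niɲɲe+ssuppu]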